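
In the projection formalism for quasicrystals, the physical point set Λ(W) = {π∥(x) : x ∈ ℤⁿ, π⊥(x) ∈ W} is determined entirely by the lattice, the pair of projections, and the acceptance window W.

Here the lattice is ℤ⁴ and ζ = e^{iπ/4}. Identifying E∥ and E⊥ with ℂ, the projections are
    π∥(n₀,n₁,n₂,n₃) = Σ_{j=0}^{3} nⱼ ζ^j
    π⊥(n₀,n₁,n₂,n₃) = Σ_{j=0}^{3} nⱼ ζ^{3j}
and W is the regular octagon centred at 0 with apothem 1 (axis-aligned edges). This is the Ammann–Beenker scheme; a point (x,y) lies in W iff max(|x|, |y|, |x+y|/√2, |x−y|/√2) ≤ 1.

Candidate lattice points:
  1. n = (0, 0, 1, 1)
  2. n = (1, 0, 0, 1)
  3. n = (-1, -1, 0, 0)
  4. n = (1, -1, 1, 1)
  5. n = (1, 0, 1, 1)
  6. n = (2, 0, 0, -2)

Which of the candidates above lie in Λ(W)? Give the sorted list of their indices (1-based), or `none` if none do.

1, 3

π⊥(n) = n₀ + n₁ζ³ + n₂ζ⁶ + n₃ζ⁹ where ζ = e^{iπ/4}.
#1 (0, 0, 1, 1): internal (0.7071, -0.2929); octagon support 0.7071 vs apothem 1 → ∈ W
#2 (1, 0, 0, 1): internal (1.7071, 0.7071); octagon support 1.7071 vs apothem 1 → ∉ W
#3 (-1, -1, 0, 0): internal (-0.2929, -0.7071); octagon support 0.7071 vs apothem 1 → ∈ W
#4 (1, -1, 1, 1): internal (2.4142, -1.0000); octagon support 2.4142 vs apothem 1 → ∉ W
#5 (1, 0, 1, 1): internal (1.7071, -0.2929); octagon support 1.7071 vs apothem 1 → ∉ W
#6 (2, 0, 0, -2): internal (0.5858, -1.4142); octagon support 1.4142 vs apothem 1 → ∉ W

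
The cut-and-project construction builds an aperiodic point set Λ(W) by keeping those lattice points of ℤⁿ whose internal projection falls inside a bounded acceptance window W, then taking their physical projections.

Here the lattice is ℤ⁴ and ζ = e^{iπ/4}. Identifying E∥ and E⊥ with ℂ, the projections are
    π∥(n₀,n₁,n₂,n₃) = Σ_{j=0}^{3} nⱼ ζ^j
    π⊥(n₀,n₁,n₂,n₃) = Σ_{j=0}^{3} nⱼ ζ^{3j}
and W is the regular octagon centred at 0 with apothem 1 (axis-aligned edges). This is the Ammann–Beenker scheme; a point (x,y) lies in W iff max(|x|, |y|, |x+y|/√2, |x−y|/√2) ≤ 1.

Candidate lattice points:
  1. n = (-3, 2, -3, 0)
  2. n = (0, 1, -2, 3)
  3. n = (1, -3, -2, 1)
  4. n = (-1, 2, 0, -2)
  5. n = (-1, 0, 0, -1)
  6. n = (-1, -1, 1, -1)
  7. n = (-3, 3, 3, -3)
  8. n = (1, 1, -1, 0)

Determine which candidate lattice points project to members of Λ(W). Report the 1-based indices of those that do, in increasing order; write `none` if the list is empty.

π⊥(n) = n₀ + n₁ζ³ + n₂ζ⁶ + n₃ζ⁹ where ζ = e^{iπ/4}.
candidate 1: n = (-3, 2, -3, 0) → π⊥ ≈ (-4.414214, +4.414214); max(|x|,|y|,|x±y|/√2) = 6.242641 > 1 ⇒ ∉ W
candidate 2: n = (0, 1, -2, 3) → π⊥ ≈ (+1.414214, +4.828427); max(|x|,|y|,|x±y|/√2) = 4.828427 > 1 ⇒ ∉ W
candidate 3: n = (1, -3, -2, 1) → π⊥ ≈ (+3.828427, +0.585786); max(|x|,|y|,|x±y|/√2) = 3.828427 > 1 ⇒ ∉ W
candidate 4: n = (-1, 2, 0, -2) → π⊥ ≈ (-3.828427, +0.000000); max(|x|,|y|,|x±y|/√2) = 3.828427 > 1 ⇒ ∉ W
candidate 5: n = (-1, 0, 0, -1) → π⊥ ≈ (-1.707107, -0.707107); max(|x|,|y|,|x±y|/√2) = 1.707107 > 1 ⇒ ∉ W
candidate 6: n = (-1, -1, 1, -1) → π⊥ ≈ (-1.000000, -2.414214); max(|x|,|y|,|x±y|/√2) = 2.414214 > 1 ⇒ ∉ W
candidate 7: n = (-3, 3, 3, -3) → π⊥ ≈ (-7.242641, -3.000000); max(|x|,|y|,|x±y|/√2) = 7.242641 > 1 ⇒ ∉ W
candidate 8: n = (1, 1, -1, 0) → π⊥ ≈ (+0.292893, +1.707107); max(|x|,|y|,|x±y|/√2) = 1.707107 > 1 ⇒ ∉ W

none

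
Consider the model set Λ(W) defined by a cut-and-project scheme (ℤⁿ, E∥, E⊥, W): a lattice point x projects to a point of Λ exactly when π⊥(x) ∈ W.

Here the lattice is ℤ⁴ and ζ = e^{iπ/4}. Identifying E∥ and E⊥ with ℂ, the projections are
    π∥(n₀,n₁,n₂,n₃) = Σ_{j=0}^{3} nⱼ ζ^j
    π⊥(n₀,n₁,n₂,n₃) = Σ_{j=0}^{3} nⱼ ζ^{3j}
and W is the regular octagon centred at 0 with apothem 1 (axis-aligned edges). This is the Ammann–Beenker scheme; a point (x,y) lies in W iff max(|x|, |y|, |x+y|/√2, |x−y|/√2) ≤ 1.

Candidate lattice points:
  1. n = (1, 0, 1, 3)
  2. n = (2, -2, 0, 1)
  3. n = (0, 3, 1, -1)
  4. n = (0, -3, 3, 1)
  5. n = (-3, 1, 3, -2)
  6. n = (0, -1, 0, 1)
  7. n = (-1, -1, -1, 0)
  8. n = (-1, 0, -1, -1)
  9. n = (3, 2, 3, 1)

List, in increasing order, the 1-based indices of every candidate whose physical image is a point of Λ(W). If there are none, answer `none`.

7

Internal map: ζ^{3j} for j=0..3 gives (1,0), (−√2/2,√2/2), (0,−1), (√2/2,√2/2).
#1 (1, 0, 1, 3): internal (3.1213, 1.1213); octagon support 3.1213 vs apothem 1 → ∉ W
#2 (2, -2, 0, 1): internal (4.1213, -0.7071); octagon support 4.1213 vs apothem 1 → ∉ W
#3 (0, 3, 1, -1): internal (-2.8284, 0.4142); octagon support 2.8284 vs apothem 1 → ∉ W
#4 (0, -3, 3, 1): internal (2.8284, -4.4142); octagon support 5.1213 vs apothem 1 → ∉ W
#5 (-3, 1, 3, -2): internal (-5.1213, -3.7071); octagon support 6.2426 vs apothem 1 → ∉ W
#6 (0, -1, 0, 1): internal (1.4142, 0.0000); octagon support 1.4142 vs apothem 1 → ∉ W
#7 (-1, -1, -1, 0): internal (-0.2929, 0.2929); octagon support 0.4142 vs apothem 1 → ∈ W
#8 (-1, 0, -1, -1): internal (-1.7071, 0.2929); octagon support 1.7071 vs apothem 1 → ∉ W
#9 (3, 2, 3, 1): internal (2.2929, -0.8787); octagon support 2.2929 vs apothem 1 → ∉ W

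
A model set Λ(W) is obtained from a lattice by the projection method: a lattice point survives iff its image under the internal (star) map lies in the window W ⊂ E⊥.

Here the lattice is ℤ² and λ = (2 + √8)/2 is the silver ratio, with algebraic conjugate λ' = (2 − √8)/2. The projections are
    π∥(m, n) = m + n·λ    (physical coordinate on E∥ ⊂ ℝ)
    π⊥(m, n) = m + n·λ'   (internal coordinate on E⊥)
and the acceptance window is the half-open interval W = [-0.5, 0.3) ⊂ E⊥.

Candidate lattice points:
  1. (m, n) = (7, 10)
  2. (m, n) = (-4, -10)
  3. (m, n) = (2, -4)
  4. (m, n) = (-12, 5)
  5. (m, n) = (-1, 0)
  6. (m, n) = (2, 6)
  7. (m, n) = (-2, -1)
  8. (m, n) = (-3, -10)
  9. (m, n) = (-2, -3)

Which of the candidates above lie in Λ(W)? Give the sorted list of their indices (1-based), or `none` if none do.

2, 6

Numerically λ ≈ 2.41421 and λ' = −1/λ ≈ -0.41421.
[1] lift (7,10): star map gives 2.85786; window check -0.5 ≤ 2.85786 < 0.3 is false → out
[2] lift (-4,-10): star map gives 0.14214; window check -0.5 ≤ 0.14214 < 0.3 is true → IN Λ
[3] lift (2,-4): star map gives 3.65685; window check -0.5 ≤ 3.65685 < 0.3 is false → out
[4] lift (-12,5): star map gives -14.07107; window check -0.5 ≤ -14.07107 < 0.3 is false → out
[5] lift (-1,0): star map gives -1.00000; window check -0.5 ≤ -1.00000 < 0.3 is false → out
[6] lift (2,6): star map gives -0.48528; window check -0.5 ≤ -0.48528 < 0.3 is true → IN Λ
[7] lift (-2,-1): star map gives -1.58579; window check -0.5 ≤ -1.58579 < 0.3 is false → out
[8] lift (-3,-10): star map gives 1.14214; window check -0.5 ≤ 1.14214 < 0.3 is false → out
[9] lift (-2,-3): star map gives -0.75736; window check -0.5 ≤ -0.75736 < 0.3 is false → out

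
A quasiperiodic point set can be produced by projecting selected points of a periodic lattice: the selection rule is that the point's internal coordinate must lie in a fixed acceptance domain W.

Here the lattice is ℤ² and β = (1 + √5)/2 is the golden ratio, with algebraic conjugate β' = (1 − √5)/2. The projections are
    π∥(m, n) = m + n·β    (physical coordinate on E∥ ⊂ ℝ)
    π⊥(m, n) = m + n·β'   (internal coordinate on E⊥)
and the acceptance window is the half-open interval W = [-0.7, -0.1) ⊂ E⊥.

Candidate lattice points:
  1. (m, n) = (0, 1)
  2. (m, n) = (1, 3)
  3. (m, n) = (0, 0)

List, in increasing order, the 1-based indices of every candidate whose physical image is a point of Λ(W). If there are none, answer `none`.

1

Compute β' = (1−√5)/2 = -0.618034, so π⊥(m,n) = m -0.618034·n.
[1] lift (0,1): star map gives -0.618034; window check -0.7 ≤ -0.618034 < -0.1 is true → IN Λ
[2] lift (1,3): star map gives -0.854102; window check -0.7 ≤ -0.854102 < -0.1 is false → out
[3] lift (0,0): star map gives 0.000000; window check -0.7 ≤ 0.000000 < -0.1 is false → out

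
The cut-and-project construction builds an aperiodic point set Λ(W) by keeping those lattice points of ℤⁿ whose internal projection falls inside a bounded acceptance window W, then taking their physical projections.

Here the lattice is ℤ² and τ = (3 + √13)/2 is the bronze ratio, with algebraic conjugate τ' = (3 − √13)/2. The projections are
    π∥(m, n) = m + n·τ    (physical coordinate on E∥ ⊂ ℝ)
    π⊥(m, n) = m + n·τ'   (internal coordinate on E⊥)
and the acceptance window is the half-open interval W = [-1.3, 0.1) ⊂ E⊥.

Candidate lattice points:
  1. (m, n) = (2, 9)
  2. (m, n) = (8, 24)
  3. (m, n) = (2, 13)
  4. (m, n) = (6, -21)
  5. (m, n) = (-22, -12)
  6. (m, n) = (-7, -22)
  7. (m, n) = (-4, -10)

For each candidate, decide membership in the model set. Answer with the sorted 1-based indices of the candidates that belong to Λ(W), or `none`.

τ' = (3−√13)/2 ≈ -0.30278.
[1] lift (2,9): star map gives -0.72498; window check -1.3 ≤ -0.72498 < 0.1 is true → IN Λ
[2] lift (8,24): star map gives 0.73338; window check -1.3 ≤ 0.73338 < 0.1 is false → out
[3] lift (2,13): star map gives -1.93608; window check -1.3 ≤ -1.93608 < 0.1 is false → out
[4] lift (6,-21): star map gives 12.35829; window check -1.3 ≤ 12.35829 < 0.1 is false → out
[5] lift (-22,-12): star map gives -18.36669; window check -1.3 ≤ -18.36669 < 0.1 is false → out
[6] lift (-7,-22): star map gives -0.33894; window check -1.3 ≤ -0.33894 < 0.1 is true → IN Λ
[7] lift (-4,-10): star map gives -0.97224; window check -1.3 ≤ -0.97224 < 0.1 is true → IN Λ

1, 6, 7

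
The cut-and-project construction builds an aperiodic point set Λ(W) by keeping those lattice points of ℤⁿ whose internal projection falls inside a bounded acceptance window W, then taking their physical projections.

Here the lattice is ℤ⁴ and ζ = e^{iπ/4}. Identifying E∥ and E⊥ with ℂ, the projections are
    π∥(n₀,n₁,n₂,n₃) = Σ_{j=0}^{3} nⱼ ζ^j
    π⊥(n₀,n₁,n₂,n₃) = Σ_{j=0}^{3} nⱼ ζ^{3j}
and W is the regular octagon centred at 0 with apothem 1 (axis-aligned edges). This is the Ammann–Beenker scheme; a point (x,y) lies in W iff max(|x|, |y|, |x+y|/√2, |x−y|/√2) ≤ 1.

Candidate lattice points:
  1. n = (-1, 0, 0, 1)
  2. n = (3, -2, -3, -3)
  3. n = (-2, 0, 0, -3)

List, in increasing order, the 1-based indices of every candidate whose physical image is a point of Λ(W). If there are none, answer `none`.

1

With ζ = e^{iπ/4} the internal vectors are ζ^0,ζ^3,ζ^6,ζ^9.
#1 (-1, 0, 0, 1): internal (-0.292893, 0.707107); octagon support 0.707107 vs apothem 1 → ∈ W
#2 (3, -2, -3, -3): internal (2.292893, -0.535534); octagon support 2.292893 vs apothem 1 → ∉ W
#3 (-2, 0, 0, -3): internal (-4.121320, -2.121320); octagon support 4.414214 vs apothem 1 → ∉ W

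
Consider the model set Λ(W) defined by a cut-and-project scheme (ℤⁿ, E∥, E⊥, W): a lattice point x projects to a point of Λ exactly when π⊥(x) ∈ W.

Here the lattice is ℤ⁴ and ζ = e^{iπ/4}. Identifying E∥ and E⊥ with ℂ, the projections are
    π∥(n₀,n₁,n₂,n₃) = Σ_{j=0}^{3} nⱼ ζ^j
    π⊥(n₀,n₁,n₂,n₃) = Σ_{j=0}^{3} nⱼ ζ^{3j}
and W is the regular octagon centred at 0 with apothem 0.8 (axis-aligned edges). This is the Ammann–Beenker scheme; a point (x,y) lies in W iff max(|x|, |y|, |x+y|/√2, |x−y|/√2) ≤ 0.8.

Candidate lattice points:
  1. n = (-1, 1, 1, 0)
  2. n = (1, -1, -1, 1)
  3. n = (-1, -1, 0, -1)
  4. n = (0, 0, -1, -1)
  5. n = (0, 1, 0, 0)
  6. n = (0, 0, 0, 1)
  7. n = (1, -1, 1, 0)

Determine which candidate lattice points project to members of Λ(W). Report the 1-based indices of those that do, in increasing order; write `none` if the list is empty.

π⊥(n) = n₀ + n₁ζ³ + n₂ζ⁶ + n₃ζ⁹ where ζ = e^{iπ/4}.
candidate 1: n = (-1, 1, 1, 0) → π⊥ ≈ (-1.70711, -0.29289); max(|x|,|y|,|x±y|/√2) = 1.70711 > 0.8 ⇒ ∉ W
candidate 2: n = (1, -1, -1, 1) → π⊥ ≈ (+2.41421, +1.00000); max(|x|,|y|,|x±y|/√2) = 2.41421 > 0.8 ⇒ ∉ W
candidate 3: n = (-1, -1, 0, -1) → π⊥ ≈ (-1.00000, -1.41421); max(|x|,|y|,|x±y|/√2) = 1.70711 > 0.8 ⇒ ∉ W
candidate 4: n = (0, 0, -1, -1) → π⊥ ≈ (-0.70711, +0.29289); max(|x|,|y|,|x±y|/√2) = 0.70711 ≤ 0.8 ⇒ ∈ W
candidate 5: n = (0, 1, 0, 0) → π⊥ ≈ (-0.70711, +0.70711); max(|x|,|y|,|x±y|/√2) = 1.00000 > 0.8 ⇒ ∉ W
candidate 6: n = (0, 0, 0, 1) → π⊥ ≈ (+0.70711, +0.70711); max(|x|,|y|,|x±y|/√2) = 1.00000 > 0.8 ⇒ ∉ W
candidate 7: n = (1, -1, 1, 0) → π⊥ ≈ (+1.70711, -1.70711); max(|x|,|y|,|x±y|/√2) = 2.41421 > 0.8 ⇒ ∉ W

4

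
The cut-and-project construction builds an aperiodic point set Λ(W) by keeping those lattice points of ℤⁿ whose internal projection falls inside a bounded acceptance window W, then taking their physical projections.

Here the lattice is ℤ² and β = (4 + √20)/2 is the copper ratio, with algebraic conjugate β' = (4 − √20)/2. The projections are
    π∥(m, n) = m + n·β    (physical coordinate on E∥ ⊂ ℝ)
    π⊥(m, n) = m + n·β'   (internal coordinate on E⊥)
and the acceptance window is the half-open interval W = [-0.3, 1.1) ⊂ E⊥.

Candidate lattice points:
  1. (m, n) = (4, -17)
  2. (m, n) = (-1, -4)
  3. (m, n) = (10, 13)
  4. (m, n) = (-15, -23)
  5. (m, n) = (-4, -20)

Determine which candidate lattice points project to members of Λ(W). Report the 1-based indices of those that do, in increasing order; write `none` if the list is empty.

2, 5

Numerically β ≈ 4.2361 and β' = −1/β ≈ -0.2361.
#1 (4,-17): internal coord 4 + (-17)·β' = +8.0132; +8.0132 ∉ [-0.3, 1.1) → out
#2 (-1,-4): internal coord -1 + (-4)·β' = -0.0557; -0.0557 ∈ [-0.3, 1.1) → IN Λ
#3 (10,13): internal coord 10 + (13)·β' = +6.9311; +6.9311 ∉ [-0.3, 1.1) → out
#4 (-15,-23): internal coord -15 + (-23)·β' = -9.5704; -9.5704 ∉ [-0.3, 1.1) → out
#5 (-4,-20): internal coord -4 + (-20)·β' = +0.7214; +0.7214 ∈ [-0.3, 1.1) → IN Λ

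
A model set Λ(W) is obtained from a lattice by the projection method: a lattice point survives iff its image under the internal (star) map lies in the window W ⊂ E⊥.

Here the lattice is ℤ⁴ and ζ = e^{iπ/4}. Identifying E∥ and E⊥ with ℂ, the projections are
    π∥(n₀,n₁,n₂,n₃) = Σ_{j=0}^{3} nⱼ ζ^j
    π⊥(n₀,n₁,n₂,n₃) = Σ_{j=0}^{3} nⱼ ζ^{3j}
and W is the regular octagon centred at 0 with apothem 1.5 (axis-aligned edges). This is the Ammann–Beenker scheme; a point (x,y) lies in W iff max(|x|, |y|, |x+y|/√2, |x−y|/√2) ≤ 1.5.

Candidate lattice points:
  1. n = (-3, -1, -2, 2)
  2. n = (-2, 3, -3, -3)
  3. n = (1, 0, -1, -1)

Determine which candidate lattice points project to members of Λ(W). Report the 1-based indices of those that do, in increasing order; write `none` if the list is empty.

π⊥(n) = n₀ + n₁ζ³ + n₂ζ⁶ + n₃ζ⁹ where ζ = e^{iπ/4}.
#1 (-3, -1, -2, 2): internal (-0.878680, 2.707107); octagon support 2.707107 vs apothem 1.5 → ∉ W
#2 (-2, 3, -3, -3): internal (-6.242641, 3.000000); octagon support 6.535534 vs apothem 1.5 → ∉ W
#3 (1, 0, -1, -1): internal (0.292893, 0.292893); octagon support 0.414214 vs apothem 1.5 → ∈ W

3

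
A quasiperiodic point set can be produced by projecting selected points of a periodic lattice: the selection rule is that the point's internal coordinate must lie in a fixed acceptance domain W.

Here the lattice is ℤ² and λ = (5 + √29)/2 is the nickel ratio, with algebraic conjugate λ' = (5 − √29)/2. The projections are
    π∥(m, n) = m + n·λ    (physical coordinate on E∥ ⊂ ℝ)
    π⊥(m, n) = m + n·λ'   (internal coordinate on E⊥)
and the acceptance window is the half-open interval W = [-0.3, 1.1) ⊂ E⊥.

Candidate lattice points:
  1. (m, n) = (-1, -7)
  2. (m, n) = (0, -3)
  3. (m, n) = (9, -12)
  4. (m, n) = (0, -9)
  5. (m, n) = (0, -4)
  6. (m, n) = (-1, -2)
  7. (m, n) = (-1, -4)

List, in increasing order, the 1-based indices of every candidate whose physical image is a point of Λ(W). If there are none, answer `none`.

1, 2, 5, 7

Numerically λ ≈ 5.1926 and λ' = −1/λ ≈ -0.1926.
candidate 1: (m,n)=(-1,-7) → π∥ = -1-7·λ ≈ -37.3481, π⊥ = -1-7·λ' ≈ 0.3481 ∈ [-0.3, 1.1) ⇒ IN Λ
candidate 2: (m,n)=(0,-3) → π∥ = 0-3·λ ≈ -15.5777, π⊥ = 0-3·λ' ≈ 0.5777 ∈ [-0.3, 1.1) ⇒ IN Λ
candidate 3: (m,n)=(9,-12) → π∥ = 9-12·λ ≈ -53.3110, π⊥ = 9-12·λ' ≈ 11.3110 ∉ [-0.3, 1.1) ⇒ out
candidate 4: (m,n)=(0,-9) → π∥ = 0-9·λ ≈ -46.7332, π⊥ = 0-9·λ' ≈ 1.7332 ∉ [-0.3, 1.1) ⇒ out
candidate 5: (m,n)=(0,-4) → π∥ = 0-4·λ ≈ -20.7703, π⊥ = 0-4·λ' ≈ 0.7703 ∈ [-0.3, 1.1) ⇒ IN Λ
candidate 6: (m,n)=(-1,-2) → π∥ = -1-2·λ ≈ -11.3852, π⊥ = -1-2·λ' ≈ -0.6148 ∉ [-0.3, 1.1) ⇒ out
candidate 7: (m,n)=(-1,-4) → π∥ = -1-4·λ ≈ -21.7703, π⊥ = -1-4·λ' ≈ -0.2297 ∈ [-0.3, 1.1) ⇒ IN Λ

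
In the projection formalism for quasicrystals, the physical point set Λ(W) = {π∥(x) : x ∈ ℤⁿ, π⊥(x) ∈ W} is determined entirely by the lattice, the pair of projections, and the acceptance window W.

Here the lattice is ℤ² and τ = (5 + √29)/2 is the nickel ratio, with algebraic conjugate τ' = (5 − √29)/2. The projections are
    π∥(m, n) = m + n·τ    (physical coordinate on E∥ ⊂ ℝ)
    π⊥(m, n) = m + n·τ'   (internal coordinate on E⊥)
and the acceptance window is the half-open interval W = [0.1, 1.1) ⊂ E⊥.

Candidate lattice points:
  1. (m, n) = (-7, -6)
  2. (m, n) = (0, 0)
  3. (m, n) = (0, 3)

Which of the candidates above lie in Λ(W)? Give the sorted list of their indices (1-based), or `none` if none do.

none

τ' = (5−√29)/2 ≈ -0.19258.
#1 (-7,-6): internal coord -7 + (-6)·τ' = -5.84451; -5.84451 ∉ [0.1, 1.1) → out
#2 (0,0): internal coord 0 + (0)·τ' = +0.00000; +0.00000 ∉ [0.1, 1.1) → out
#3 (0,3): internal coord 0 + (3)·τ' = -0.57775; -0.57775 ∉ [0.1, 1.1) → out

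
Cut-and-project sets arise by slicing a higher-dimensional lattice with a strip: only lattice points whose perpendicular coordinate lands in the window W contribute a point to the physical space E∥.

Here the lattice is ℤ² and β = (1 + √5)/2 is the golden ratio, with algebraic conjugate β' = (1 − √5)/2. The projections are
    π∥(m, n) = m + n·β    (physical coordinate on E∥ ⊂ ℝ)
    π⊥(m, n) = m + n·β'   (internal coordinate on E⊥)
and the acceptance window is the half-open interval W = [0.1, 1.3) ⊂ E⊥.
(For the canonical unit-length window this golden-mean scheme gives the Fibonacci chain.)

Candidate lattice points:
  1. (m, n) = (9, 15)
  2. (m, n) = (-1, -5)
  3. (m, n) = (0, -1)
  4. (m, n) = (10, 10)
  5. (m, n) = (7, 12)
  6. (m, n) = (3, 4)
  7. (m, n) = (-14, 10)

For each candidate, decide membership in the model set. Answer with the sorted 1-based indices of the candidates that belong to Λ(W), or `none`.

Compute β' = (1−√5)/2 = -0.618034, so π⊥(m,n) = m -0.618034·n.
[1] lift (9,15): star map gives -0.270510; window check 0.1 ≤ -0.270510 < 1.3 is false → out
[2] lift (-1,-5): star map gives 2.090170; window check 0.1 ≤ 2.090170 < 1.3 is false → out
[3] lift (0,-1): star map gives 0.618034; window check 0.1 ≤ 0.618034 < 1.3 is true → IN Λ
[4] lift (10,10): star map gives 3.819660; window check 0.1 ≤ 3.819660 < 1.3 is false → out
[5] lift (7,12): star map gives -0.416408; window check 0.1 ≤ -0.416408 < 1.3 is false → out
[6] lift (3,4): star map gives 0.527864; window check 0.1 ≤ 0.527864 < 1.3 is true → IN Λ
[7] lift (-14,10): star map gives -20.180340; window check 0.1 ≤ -20.180340 < 1.3 is false → out

3, 6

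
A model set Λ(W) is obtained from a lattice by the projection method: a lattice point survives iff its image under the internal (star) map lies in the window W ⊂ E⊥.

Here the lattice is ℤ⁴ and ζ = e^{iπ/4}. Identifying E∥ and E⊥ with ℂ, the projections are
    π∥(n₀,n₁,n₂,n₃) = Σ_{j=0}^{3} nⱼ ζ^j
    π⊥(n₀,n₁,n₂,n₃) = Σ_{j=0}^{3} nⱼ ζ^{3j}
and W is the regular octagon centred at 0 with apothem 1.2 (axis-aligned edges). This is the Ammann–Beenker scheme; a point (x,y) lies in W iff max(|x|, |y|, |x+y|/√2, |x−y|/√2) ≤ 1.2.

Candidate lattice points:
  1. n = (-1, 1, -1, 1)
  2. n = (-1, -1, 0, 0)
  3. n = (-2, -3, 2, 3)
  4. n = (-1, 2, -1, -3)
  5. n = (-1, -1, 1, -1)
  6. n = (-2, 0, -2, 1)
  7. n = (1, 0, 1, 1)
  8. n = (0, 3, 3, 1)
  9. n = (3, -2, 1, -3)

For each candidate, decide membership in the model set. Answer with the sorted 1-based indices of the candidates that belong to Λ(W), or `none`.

2

π⊥(n) = n₀ + n₁ζ³ + n₂ζ⁶ + n₃ζ⁹ where ζ = e^{iπ/4}.
#1 (-1, 1, -1, 1): internal (-1.00000, 2.41421); octagon support 2.41421 vs apothem 1.2 → ∉ W
#2 (-1, -1, 0, 0): internal (-0.29289, -0.70711); octagon support 0.70711 vs apothem 1.2 → ∈ W
#3 (-2, -3, 2, 3): internal (2.24264, -2.00000); octagon support 3.00000 vs apothem 1.2 → ∉ W
#4 (-1, 2, -1, -3): internal (-4.53553, 0.29289); octagon support 4.53553 vs apothem 1.2 → ∉ W
#5 (-1, -1, 1, -1): internal (-1.00000, -2.41421); octagon support 2.41421 vs apothem 1.2 → ∉ W
#6 (-2, 0, -2, 1): internal (-1.29289, 2.70711); octagon support 2.82843 vs apothem 1.2 → ∉ W
#7 (1, 0, 1, 1): internal (1.70711, -0.29289); octagon support 1.70711 vs apothem 1.2 → ∉ W
#8 (0, 3, 3, 1): internal (-1.41421, -0.17157); octagon support 1.41421 vs apothem 1.2 → ∉ W
#9 (3, -2, 1, -3): internal (2.29289, -4.53553); octagon support 4.82843 vs apothem 1.2 → ∉ W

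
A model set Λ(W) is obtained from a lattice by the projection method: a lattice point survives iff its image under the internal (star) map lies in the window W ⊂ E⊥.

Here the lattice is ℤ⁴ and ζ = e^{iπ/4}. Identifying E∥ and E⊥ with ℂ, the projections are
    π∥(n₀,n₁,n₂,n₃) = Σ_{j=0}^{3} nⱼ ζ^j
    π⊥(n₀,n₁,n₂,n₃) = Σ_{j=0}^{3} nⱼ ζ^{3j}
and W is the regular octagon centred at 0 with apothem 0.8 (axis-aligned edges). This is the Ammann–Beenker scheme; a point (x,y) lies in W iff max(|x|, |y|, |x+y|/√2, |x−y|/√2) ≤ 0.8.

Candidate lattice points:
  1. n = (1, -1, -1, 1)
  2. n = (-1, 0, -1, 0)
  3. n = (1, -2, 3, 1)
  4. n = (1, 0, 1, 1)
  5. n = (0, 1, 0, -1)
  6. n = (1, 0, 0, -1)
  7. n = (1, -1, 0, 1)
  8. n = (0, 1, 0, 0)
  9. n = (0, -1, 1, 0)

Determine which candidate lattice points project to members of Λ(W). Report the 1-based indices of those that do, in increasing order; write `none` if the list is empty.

6

With ζ = e^{iπ/4} the internal vectors are ζ^0,ζ^3,ζ^6,ζ^9.
candidate 1: n = (1, -1, -1, 1) → π⊥ ≈ (+2.4142, +1.0000); max(|x|,|y|,|x±y|/√2) = 2.4142 > 0.8 ⇒ ∉ W
candidate 2: n = (-1, 0, -1, 0) → π⊥ ≈ (-1.0000, +1.0000); max(|x|,|y|,|x±y|/√2) = 1.4142 > 0.8 ⇒ ∉ W
candidate 3: n = (1, -2, 3, 1) → π⊥ ≈ (+3.1213, -3.7071); max(|x|,|y|,|x±y|/√2) = 4.8284 > 0.8 ⇒ ∉ W
candidate 4: n = (1, 0, 1, 1) → π⊥ ≈ (+1.7071, -0.2929); max(|x|,|y|,|x±y|/√2) = 1.7071 > 0.8 ⇒ ∉ W
candidate 5: n = (0, 1, 0, -1) → π⊥ ≈ (-1.4142, +0.0000); max(|x|,|y|,|x±y|/√2) = 1.4142 > 0.8 ⇒ ∉ W
candidate 6: n = (1, 0, 0, -1) → π⊥ ≈ (+0.2929, -0.7071); max(|x|,|y|,|x±y|/√2) = 0.7071 ≤ 0.8 ⇒ ∈ W
candidate 7: n = (1, -1, 0, 1) → π⊥ ≈ (+2.4142, +0.0000); max(|x|,|y|,|x±y|/√2) = 2.4142 > 0.8 ⇒ ∉ W
candidate 8: n = (0, 1, 0, 0) → π⊥ ≈ (-0.7071, +0.7071); max(|x|,|y|,|x±y|/√2) = 1.0000 > 0.8 ⇒ ∉ W
candidate 9: n = (0, -1, 1, 0) → π⊥ ≈ (+0.7071, -1.7071); max(|x|,|y|,|x±y|/√2) = 1.7071 > 0.8 ⇒ ∉ W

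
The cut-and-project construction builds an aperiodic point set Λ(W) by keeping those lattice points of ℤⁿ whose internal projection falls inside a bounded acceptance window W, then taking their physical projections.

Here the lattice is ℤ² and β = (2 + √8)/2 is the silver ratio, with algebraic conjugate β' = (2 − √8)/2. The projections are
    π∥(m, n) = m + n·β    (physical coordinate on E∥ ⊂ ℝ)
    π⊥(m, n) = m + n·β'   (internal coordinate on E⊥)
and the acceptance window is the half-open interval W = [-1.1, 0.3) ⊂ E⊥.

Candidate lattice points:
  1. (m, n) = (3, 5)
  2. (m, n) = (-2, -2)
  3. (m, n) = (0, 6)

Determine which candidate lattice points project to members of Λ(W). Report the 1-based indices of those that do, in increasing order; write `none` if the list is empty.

Numerically β ≈ 2.4142 and β' = −1/β ≈ -0.4142.
#1 (3,5): internal coord 3 + (5)·β' = +0.9289; +0.9289 ∉ [-1.1, 0.3) → out
#2 (-2,-2): internal coord -2 + (-2)·β' = -1.1716; -1.1716 ∉ [-1.1, 0.3) → out
#3 (0,6): internal coord 0 + (6)·β' = -2.4853; -2.4853 ∉ [-1.1, 0.3) → out

none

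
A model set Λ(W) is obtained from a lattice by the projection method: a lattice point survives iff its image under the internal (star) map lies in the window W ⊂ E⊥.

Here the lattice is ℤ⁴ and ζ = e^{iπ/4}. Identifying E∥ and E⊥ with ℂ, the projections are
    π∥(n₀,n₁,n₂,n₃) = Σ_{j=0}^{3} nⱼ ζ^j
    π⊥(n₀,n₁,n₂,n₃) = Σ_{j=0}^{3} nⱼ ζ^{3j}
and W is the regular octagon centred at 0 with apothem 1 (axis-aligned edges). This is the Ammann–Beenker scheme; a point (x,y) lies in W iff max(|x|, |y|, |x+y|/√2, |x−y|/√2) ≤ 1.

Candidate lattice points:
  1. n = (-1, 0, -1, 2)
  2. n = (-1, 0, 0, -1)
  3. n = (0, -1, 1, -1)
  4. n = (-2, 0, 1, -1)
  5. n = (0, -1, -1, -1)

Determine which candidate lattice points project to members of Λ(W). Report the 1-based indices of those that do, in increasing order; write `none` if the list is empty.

5

π⊥(n) = n₀ + n₁ζ³ + n₂ζ⁶ + n₃ζ⁹ where ζ = e^{iπ/4}.
#1 (-1, 0, -1, 2): internal (0.41421, 2.41421); octagon support 2.41421 vs apothem 1 → ∉ W
#2 (-1, 0, 0, -1): internal (-1.70711, -0.70711); octagon support 1.70711 vs apothem 1 → ∉ W
#3 (0, -1, 1, -1): internal (0.00000, -2.41421); octagon support 2.41421 vs apothem 1 → ∉ W
#4 (-2, 0, 1, -1): internal (-2.70711, -1.70711); octagon support 3.12132 vs apothem 1 → ∉ W
#5 (0, -1, -1, -1): internal (0.00000, -0.41421); octagon support 0.41421 vs apothem 1 → ∈ W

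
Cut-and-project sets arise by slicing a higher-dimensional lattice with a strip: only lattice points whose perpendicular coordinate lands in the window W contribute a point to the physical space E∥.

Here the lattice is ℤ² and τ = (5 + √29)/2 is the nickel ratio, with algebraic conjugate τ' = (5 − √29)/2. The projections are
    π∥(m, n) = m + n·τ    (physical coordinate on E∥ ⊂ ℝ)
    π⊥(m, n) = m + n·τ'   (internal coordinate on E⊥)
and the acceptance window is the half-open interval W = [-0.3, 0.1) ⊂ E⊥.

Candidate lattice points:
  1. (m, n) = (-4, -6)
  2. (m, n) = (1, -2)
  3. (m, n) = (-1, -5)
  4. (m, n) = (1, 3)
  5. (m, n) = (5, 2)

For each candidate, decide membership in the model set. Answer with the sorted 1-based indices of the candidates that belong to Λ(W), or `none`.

3

Numerically τ ≈ 5.19258 and τ' = −1/τ ≈ -0.19258.
candidate 1: (m,n)=(-4,-6) → π∥ = -4-6·τ ≈ -35.15549, π⊥ = -4-6·τ' ≈ -2.84451 ∉ [-0.3, 0.1) ⇒ out
candidate 2: (m,n)=(1,-2) → π∥ = 1-2·τ ≈ -9.38516, π⊥ = 1-2·τ' ≈ 1.38516 ∉ [-0.3, 0.1) ⇒ out
candidate 3: (m,n)=(-1,-5) → π∥ = -1-5·τ ≈ -26.96291, π⊥ = -1-5·τ' ≈ -0.03709 ∈ [-0.3, 0.1) ⇒ IN Λ
candidate 4: (m,n)=(1,3) → π∥ = 1+3·τ ≈ 16.57775, π⊥ = 1+3·τ' ≈ 0.42225 ∉ [-0.3, 0.1) ⇒ out
candidate 5: (m,n)=(5,2) → π∥ = 5+2·τ ≈ 15.38516, π⊥ = 5+2·τ' ≈ 4.61484 ∉ [-0.3, 0.1) ⇒ out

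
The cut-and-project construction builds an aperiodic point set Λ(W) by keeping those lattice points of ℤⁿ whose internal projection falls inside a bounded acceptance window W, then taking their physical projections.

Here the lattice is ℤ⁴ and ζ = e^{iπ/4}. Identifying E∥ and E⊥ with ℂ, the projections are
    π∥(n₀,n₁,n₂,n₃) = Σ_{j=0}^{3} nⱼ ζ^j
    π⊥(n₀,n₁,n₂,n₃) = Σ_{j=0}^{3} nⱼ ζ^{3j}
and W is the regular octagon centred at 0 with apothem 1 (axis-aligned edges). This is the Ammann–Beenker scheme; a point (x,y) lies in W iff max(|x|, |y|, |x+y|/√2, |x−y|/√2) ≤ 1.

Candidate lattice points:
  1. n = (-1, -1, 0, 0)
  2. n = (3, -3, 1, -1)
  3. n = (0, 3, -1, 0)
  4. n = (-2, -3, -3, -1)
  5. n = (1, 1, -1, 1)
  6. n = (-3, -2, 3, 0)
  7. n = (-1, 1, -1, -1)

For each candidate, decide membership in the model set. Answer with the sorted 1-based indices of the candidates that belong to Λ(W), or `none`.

1, 4

With ζ = e^{iπ/4} the internal vectors are ζ^0,ζ^3,ζ^6,ζ^9.
#1 (-1, -1, 0, 0): internal (-0.2929, -0.7071); octagon support 0.7071 vs apothem 1 → ∈ W
#2 (3, -3, 1, -1): internal (4.4142, -3.8284); octagon support 5.8284 vs apothem 1 → ∉ W
#3 (0, 3, -1, 0): internal (-2.1213, 3.1213); octagon support 3.7071 vs apothem 1 → ∉ W
#4 (-2, -3, -3, -1): internal (-0.5858, 0.1716); octagon support 0.5858 vs apothem 1 → ∈ W
#5 (1, 1, -1, 1): internal (1.0000, 2.4142); octagon support 2.4142 vs apothem 1 → ∉ W
#6 (-3, -2, 3, 0): internal (-1.5858, -4.4142); octagon support 4.4142 vs apothem 1 → ∉ W
#7 (-1, 1, -1, -1): internal (-2.4142, 1.0000); octagon support 2.4142 vs apothem 1 → ∉ W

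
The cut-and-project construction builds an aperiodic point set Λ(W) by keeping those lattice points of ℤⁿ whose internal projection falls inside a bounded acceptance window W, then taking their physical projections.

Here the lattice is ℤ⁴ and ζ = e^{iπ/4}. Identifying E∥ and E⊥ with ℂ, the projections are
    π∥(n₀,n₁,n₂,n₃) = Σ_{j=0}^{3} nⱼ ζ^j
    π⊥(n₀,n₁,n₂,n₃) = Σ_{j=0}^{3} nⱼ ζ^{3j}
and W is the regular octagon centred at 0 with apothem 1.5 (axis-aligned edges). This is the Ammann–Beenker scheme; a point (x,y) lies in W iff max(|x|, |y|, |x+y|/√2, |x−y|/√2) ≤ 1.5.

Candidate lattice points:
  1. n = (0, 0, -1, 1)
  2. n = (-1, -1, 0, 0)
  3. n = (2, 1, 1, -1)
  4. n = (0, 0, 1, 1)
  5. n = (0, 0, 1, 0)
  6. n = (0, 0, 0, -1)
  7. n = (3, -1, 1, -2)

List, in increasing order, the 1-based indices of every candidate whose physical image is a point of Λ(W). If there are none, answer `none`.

With ζ = e^{iπ/4} the internal vectors are ζ^0,ζ^3,ζ^6,ζ^9.
#1 (0, 0, -1, 1): internal (0.7071, 1.7071); octagon support 1.7071 vs apothem 1.5 → ∉ W
#2 (-1, -1, 0, 0): internal (-0.2929, -0.7071); octagon support 0.7071 vs apothem 1.5 → ∈ W
#3 (2, 1, 1, -1): internal (0.5858, -1.0000); octagon support 1.1213 vs apothem 1.5 → ∈ W
#4 (0, 0, 1, 1): internal (0.7071, -0.2929); octagon support 0.7071 vs apothem 1.5 → ∈ W
#5 (0, 0, 1, 0): internal (0.0000, -1.0000); octagon support 1.0000 vs apothem 1.5 → ∈ W
#6 (0, 0, 0, -1): internal (-0.7071, -0.7071); octagon support 1.0000 vs apothem 1.5 → ∈ W
#7 (3, -1, 1, -2): internal (2.2929, -3.1213); octagon support 3.8284 vs apothem 1.5 → ∉ W

2, 3, 4, 5, 6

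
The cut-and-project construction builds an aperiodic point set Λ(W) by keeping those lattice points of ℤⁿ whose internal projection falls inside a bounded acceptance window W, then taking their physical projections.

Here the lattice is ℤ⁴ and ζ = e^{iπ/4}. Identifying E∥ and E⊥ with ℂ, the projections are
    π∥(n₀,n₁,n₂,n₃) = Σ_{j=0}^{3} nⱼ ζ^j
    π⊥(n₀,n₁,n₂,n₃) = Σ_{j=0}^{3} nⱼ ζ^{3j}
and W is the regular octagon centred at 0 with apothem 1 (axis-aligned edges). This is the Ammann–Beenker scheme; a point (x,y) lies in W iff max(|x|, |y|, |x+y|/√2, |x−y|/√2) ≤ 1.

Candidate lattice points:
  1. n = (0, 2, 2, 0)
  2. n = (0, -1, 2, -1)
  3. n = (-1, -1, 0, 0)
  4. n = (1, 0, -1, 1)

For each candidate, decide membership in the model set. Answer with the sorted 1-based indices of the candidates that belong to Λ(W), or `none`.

Internal map: ζ^{3j} for j=0..3 gives (1,0), (−√2/2,√2/2), (0,−1), (√2/2,√2/2).
#1 (0, 2, 2, 0): internal (-1.414214, -0.585786); octagon support 1.414214 vs apothem 1 → ∉ W
#2 (0, -1, 2, -1): internal (0.000000, -3.414214); octagon support 3.414214 vs apothem 1 → ∉ W
#3 (-1, -1, 0, 0): internal (-0.292893, -0.707107); octagon support 0.707107 vs apothem 1 → ∈ W
#4 (1, 0, -1, 1): internal (1.707107, 1.707107); octagon support 2.414214 vs apothem 1 → ∉ W

3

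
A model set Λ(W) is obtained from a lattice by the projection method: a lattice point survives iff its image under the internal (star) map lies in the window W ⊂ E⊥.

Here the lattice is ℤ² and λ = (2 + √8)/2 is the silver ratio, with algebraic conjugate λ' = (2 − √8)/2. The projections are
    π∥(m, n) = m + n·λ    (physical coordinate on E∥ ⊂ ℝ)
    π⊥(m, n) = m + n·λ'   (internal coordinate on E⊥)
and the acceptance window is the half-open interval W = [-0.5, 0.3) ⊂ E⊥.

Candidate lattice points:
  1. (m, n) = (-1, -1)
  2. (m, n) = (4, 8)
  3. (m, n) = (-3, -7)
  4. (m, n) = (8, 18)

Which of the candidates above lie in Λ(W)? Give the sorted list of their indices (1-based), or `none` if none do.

3

Compute λ' = (2−√8)/2 = -0.414214, so π⊥(m,n) = m -0.414214·n.
candidate 1: (m,n)=(-1,-1) → π∥ = -1-1·λ ≈ -3.414214, π⊥ = -1-1·λ' ≈ -0.585786 ∉ [-0.5, 0.3) ⇒ out
candidate 2: (m,n)=(4,8) → π∥ = 4+8·λ ≈ 23.313708, π⊥ = 4+8·λ' ≈ 0.686292 ∉ [-0.5, 0.3) ⇒ out
candidate 3: (m,n)=(-3,-7) → π∥ = -3-7·λ ≈ -19.899495, π⊥ = -3-7·λ' ≈ -0.100505 ∈ [-0.5, 0.3) ⇒ IN Λ
candidate 4: (m,n)=(8,18) → π∥ = 8+18·λ ≈ 51.455844, π⊥ = 8+18·λ' ≈ 0.544156 ∉ [-0.5, 0.3) ⇒ out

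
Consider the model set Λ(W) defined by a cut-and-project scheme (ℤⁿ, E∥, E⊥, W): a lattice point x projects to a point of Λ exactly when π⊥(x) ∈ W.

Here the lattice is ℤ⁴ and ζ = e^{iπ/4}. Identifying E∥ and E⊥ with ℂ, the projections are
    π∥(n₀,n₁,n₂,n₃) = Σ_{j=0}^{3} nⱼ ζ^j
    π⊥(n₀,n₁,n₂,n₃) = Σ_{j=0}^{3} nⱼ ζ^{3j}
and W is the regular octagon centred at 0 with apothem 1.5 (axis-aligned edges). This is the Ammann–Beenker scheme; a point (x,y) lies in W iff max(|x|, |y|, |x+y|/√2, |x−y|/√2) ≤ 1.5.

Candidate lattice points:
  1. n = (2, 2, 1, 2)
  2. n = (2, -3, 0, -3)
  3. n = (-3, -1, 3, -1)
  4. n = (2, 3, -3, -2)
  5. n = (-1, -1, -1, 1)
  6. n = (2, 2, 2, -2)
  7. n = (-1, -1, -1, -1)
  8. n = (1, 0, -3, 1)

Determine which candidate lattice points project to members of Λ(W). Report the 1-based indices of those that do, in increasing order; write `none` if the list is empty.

Internal map: ζ^{3j} for j=0..3 gives (1,0), (−√2/2,√2/2), (0,−1), (√2/2,√2/2).
candidate 1: n = (2, 2, 1, 2) → π⊥ ≈ (+2.000000, +1.828427); max(|x|,|y|,|x±y|/√2) = 2.707107 > 1.5 ⇒ ∉ W
candidate 2: n = (2, -3, 0, -3) → π⊥ ≈ (+2.000000, -4.242641); max(|x|,|y|,|x±y|/√2) = 4.414214 > 1.5 ⇒ ∉ W
candidate 3: n = (-3, -1, 3, -1) → π⊥ ≈ (-3.000000, -4.414214); max(|x|,|y|,|x±y|/√2) = 5.242641 > 1.5 ⇒ ∉ W
candidate 4: n = (2, 3, -3, -2) → π⊥ ≈ (-1.535534, +3.707107); max(|x|,|y|,|x±y|/√2) = 3.707107 > 1.5 ⇒ ∉ W
candidate 5: n = (-1, -1, -1, 1) → π⊥ ≈ (+0.414214, +1.000000); max(|x|,|y|,|x±y|/√2) = 1.000000 ≤ 1.5 ⇒ ∈ W
candidate 6: n = (2, 2, 2, -2) → π⊥ ≈ (-0.828427, -2.000000); max(|x|,|y|,|x±y|/√2) = 2.000000 > 1.5 ⇒ ∉ W
candidate 7: n = (-1, -1, -1, -1) → π⊥ ≈ (-1.000000, -0.414214); max(|x|,|y|,|x±y|/√2) = 1.000000 ≤ 1.5 ⇒ ∈ W
candidate 8: n = (1, 0, -3, 1) → π⊥ ≈ (+1.707107, +3.707107); max(|x|,|y|,|x±y|/√2) = 3.828427 > 1.5 ⇒ ∉ W

5, 7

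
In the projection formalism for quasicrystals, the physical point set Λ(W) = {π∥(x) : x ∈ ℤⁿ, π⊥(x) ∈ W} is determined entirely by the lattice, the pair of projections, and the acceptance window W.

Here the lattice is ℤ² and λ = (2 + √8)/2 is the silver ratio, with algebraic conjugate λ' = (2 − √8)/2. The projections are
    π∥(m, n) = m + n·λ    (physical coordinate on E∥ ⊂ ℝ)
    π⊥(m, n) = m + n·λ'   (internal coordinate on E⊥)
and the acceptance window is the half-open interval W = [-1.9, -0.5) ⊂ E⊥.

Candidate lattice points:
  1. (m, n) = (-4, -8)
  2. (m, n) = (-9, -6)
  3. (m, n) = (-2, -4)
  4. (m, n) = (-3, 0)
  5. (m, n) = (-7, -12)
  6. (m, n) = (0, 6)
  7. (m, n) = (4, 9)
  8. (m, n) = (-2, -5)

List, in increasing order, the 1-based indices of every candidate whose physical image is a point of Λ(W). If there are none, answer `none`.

1

Compute λ' = (2−√8)/2 = -0.41421, so π⊥(m,n) = m -0.41421·n.
[1] lift (-4,-8): star map gives -0.68629; window check -1.9 ≤ -0.68629 < -0.5 is true → IN Λ
[2] lift (-9,-6): star map gives -6.51472; window check -1.9 ≤ -6.51472 < -0.5 is false → out
[3] lift (-2,-4): star map gives -0.34315; window check -1.9 ≤ -0.34315 < -0.5 is false → out
[4] lift (-3,0): star map gives -3.00000; window check -1.9 ≤ -3.00000 < -0.5 is false → out
[5] lift (-7,-12): star map gives -2.02944; window check -1.9 ≤ -2.02944 < -0.5 is false → out
[6] lift (0,6): star map gives -2.48528; window check -1.9 ≤ -2.48528 < -0.5 is false → out
[7] lift (4,9): star map gives 0.27208; window check -1.9 ≤ 0.27208 < -0.5 is false → out
[8] lift (-2,-5): star map gives 0.07107; window check -1.9 ≤ 0.07107 < -0.5 is false → out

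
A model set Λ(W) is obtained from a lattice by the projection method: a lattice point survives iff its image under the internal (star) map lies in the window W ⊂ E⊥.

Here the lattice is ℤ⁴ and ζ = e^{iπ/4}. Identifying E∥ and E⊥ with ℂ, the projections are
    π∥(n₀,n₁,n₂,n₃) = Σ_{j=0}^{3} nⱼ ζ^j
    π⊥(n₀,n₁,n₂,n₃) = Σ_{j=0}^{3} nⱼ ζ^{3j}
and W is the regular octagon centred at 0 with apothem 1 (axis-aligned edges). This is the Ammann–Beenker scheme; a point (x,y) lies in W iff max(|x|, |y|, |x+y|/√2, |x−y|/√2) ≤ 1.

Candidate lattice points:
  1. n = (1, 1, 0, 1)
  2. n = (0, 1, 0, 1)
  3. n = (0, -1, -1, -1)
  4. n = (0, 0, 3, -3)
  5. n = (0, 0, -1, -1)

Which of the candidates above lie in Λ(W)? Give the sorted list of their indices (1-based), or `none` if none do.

Internal map: ζ^{3j} for j=0..3 gives (1,0), (−√2/2,√2/2), (0,−1), (√2/2,√2/2).
candidate 1: n = (1, 1, 0, 1) → π⊥ ≈ (+1.00000, +1.41421); max(|x|,|y|,|x±y|/√2) = 1.70711 > 1 ⇒ ∉ W
candidate 2: n = (0, 1, 0, 1) → π⊥ ≈ (+0.00000, +1.41421); max(|x|,|y|,|x±y|/√2) = 1.41421 > 1 ⇒ ∉ W
candidate 3: n = (0, -1, -1, -1) → π⊥ ≈ (+0.00000, -0.41421); max(|x|,|y|,|x±y|/√2) = 0.41421 ≤ 1 ⇒ ∈ W
candidate 4: n = (0, 0, 3, -3) → π⊥ ≈ (-2.12132, -5.12132); max(|x|,|y|,|x±y|/√2) = 5.12132 > 1 ⇒ ∉ W
candidate 5: n = (0, 0, -1, -1) → π⊥ ≈ (-0.70711, +0.29289); max(|x|,|y|,|x±y|/√2) = 0.70711 ≤ 1 ⇒ ∈ W

3, 5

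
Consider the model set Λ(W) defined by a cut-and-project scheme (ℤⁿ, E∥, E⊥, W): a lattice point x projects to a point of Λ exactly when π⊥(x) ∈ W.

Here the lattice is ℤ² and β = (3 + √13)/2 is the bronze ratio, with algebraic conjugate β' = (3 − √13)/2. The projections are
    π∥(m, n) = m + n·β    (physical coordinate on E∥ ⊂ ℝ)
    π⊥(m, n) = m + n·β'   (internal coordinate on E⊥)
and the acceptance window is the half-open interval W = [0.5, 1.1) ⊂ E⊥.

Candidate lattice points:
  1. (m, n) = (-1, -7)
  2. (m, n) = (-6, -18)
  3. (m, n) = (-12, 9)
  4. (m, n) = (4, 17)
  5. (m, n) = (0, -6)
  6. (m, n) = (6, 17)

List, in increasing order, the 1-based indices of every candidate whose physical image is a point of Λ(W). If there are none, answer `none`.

Numerically β ≈ 3.302776 and β' = −1/β ≈ -0.302776.
candidate 1: (m,n)=(-1,-7) → π∥ = -1-7·β ≈ -24.119429, π⊥ = -1-7·β' ≈ 1.119429 ∉ [0.5, 1.1) ⇒ out
candidate 2: (m,n)=(-6,-18) → π∥ = -6-18·β ≈ -65.449961, π⊥ = -6-18·β' ≈ -0.550039 ∉ [0.5, 1.1) ⇒ out
candidate 3: (m,n)=(-12,9) → π∥ = -12+9·β ≈ 17.724981, π⊥ = -12+9·β' ≈ -14.724981 ∉ [0.5, 1.1) ⇒ out
candidate 4: (m,n)=(4,17) → π∥ = 4+17·β ≈ 60.147186, π⊥ = 4+17·β' ≈ -1.147186 ∉ [0.5, 1.1) ⇒ out
candidate 5: (m,n)=(0,-6) → π∥ = 0-6·β ≈ -19.816654, π⊥ = 0-6·β' ≈ 1.816654 ∉ [0.5, 1.1) ⇒ out
candidate 6: (m,n)=(6,17) → π∥ = 6+17·β ≈ 62.147186, π⊥ = 6+17·β' ≈ 0.852814 ∈ [0.5, 1.1) ⇒ IN Λ

6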